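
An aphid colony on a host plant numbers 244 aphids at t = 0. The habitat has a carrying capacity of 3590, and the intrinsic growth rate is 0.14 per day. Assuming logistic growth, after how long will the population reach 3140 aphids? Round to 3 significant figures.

32.6 days

A = (K − N₀)/N₀ = (3590 − 244)/244 = 13.713.
Solve 3590/(1 + 13.713·e^(−0.14t)) = 3140: 1 + 13.713·e^(−0.14t) = 1.1433, so e^(−0.14t) = 0.0104507.
−0.14·t = ln(0.0104507) = -4.5611, so t = 4.5611/0.14 = 32.579.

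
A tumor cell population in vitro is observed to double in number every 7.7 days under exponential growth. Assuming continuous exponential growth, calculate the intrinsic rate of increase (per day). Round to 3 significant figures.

0.0900 per day

r = ln(2)/t_d = 0.6931/7.7 = 0.090019.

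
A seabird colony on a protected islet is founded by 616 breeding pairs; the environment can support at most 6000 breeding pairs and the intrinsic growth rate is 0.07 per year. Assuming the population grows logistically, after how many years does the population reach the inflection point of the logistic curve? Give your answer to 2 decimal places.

30.97 years

Logistic growth is fastest at N = K/2 = 3000.
A = (K − N₀)/N₀ = 8.7403. Set K/(1 + A·e^(−rt)) = K/2 → A·e^(−rt) = 1.
e^(−0.07t) = 1/8.7403 = 0.114413, so t = ln(8.7403)/0.07 = 2.1679/0.07 = 30.971.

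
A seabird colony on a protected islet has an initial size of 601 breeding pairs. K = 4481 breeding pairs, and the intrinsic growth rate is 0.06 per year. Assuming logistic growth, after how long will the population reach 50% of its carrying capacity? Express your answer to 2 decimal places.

A = (K − N₀)/N₀ = (4481 − 601)/601 = 6.4559.
Solve 4481/(1 + 6.4559·e^(−0.06t)) = 2240.5: 1 + 6.4559·e^(−0.06t) = 2, so e^(−0.06t) = 0.154897.
−0.06·t = ln(0.154897) = -1.865, so t = 1.865/0.06 = 31.083.

31.08 years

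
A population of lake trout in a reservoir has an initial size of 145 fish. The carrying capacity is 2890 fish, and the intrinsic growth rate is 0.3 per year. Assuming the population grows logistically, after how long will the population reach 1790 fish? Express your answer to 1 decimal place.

11.4 years

A = (K − N₀)/N₀ = (2890 − 145)/145 = 18.931.
Solve 2890/(1 + 18.931·e^(−0.3t)) = 1790: 1 + 18.931·e^(−0.3t) = 1.6145, so e^(−0.3t) = 0.0324613.
−0.3·t = ln(0.0324613) = -3.4277, so t = 3.4277/0.3 = 11.426.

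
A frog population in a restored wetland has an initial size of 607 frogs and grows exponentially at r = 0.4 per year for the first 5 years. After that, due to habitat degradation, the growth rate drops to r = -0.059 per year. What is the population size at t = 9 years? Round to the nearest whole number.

3542 frogs

Phase 1: N(5) = 607·e^(0.4×5) = 607·e^2 = 4485.16.
Phase 2 runs for 9 − 5 = 4 years at r = -0.059.
N(9) = 4485.16·e^(-0.059×4) = 4485.16·e^-0.236 = 3542.29.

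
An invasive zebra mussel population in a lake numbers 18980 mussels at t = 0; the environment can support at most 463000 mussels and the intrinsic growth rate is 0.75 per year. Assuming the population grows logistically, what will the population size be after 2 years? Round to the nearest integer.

A = (K − N₀)/N₀ = (463000 − 18980)/18980 = 23.394.
N(t) = K/(1 + A·e^(−rt)) = 463000/(1 + 23.394×e^(−0.75×2)).
e^(−1.5) = 0.22313; denominator = 1 + 23.394×0.22313 = 6.2199.
N = 463000/6.2199 = 74438.1.

74438 mussels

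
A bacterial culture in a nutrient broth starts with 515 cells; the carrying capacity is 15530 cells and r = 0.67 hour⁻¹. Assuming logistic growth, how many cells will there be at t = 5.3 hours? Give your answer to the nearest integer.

A = (K − N₀)/N₀ = (15530 − 515)/515 = 29.155.
N(t) = K/(1 + A·e^(−rt)) = 15530/(1 + 29.155×e^(−0.67×5.3)).
e^(−3.551) = 0.028696; denominator = 1 + 29.155×0.028696 = 1.8366.
N = 15530/1.8366 = 8455.66.

8456 cells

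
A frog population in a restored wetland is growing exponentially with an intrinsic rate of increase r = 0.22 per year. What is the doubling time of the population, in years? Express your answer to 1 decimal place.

Doubling time t_d = ln(2)/r = 0.6931/0.22 = 3.1507.

3.2 years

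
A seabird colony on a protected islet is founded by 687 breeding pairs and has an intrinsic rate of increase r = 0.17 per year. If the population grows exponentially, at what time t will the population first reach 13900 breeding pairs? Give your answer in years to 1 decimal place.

17.7 years

Set N₀·e^(rt) = 13900: e^(0.17·t) = 13900/687 = 20.233.
0.17·t = ln(20.233) = 3.0073, so t = 3.0073/0.17 = 17.69.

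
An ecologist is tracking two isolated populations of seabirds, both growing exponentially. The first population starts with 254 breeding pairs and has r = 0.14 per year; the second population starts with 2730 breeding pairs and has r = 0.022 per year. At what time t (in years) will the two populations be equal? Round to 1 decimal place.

Set 254·e^(0.14t) = 2730·e^(0.022t).
e^((0.14 − 0.022)t) = 2730/254 → e^(0.118·t) = 10.748.
0.118·t = ln(10.748) = 2.3747, so t = 2.3747/0.118 = 20.125.

20.1 years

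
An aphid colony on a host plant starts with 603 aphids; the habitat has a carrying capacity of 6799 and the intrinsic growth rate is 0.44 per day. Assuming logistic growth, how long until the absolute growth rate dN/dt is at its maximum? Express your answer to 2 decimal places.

5.29 days

Logistic growth is fastest at N = K/2 = 3399.5.
A = (K − N₀)/N₀ = 10.275. Set K/(1 + A·e^(−rt)) = K/2 → A·e^(−rt) = 1.
e^(−0.44t) = 1/10.275 = 0.0973209, so t = ln(10.275)/0.44 = 2.3297/0.44 = 5.2949.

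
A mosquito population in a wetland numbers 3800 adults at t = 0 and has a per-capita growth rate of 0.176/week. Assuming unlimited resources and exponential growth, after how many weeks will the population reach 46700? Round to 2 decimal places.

Set N₀·e^(rt) = 46700: e^(0.176·t) = 46700/3800 = 12.289.
0.176·t = ln(12.289) = 2.5087, so t = 2.5087/0.176 = 14.254.

14.25 weeks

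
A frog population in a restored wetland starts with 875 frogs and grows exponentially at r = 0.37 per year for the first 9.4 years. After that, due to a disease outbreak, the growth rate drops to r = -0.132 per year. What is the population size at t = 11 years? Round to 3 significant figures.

Phase 1: N(9.4) = 875·e^(0.37×9.4) = 875·e^3.478 = 28345.5.
Phase 2 runs for 11 − 9.4 = 1.6 years at r = -0.132.
N(11) = 28345.5·e^(-0.132×1.6) = 28345.5·e^-0.2112 = 22948.9.

22900 frogs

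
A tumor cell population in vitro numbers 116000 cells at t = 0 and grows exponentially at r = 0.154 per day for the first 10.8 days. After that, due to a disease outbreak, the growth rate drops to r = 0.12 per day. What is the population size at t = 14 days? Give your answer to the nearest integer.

898557 cells

Phase 1: N(10.8) = 116000·e^(0.154×10.8) = 116000·e^1.663 = 612035.
Phase 2 runs for 14 − 10.8 = 3.2 days at r = 0.12.
N(14) = 612035·e^(0.12×3.2) = 612035·e^0.384 = 898557.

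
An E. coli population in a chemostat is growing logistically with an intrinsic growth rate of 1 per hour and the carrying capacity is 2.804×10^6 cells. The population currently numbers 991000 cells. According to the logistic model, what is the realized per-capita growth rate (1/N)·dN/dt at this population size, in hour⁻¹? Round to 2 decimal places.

0.65 per hour

(1/N)·dN/dt = r(1 − N/K) = 1 × (1 − 991000/2.804×10^6).
= 1 × 0.64658 = 0.64658.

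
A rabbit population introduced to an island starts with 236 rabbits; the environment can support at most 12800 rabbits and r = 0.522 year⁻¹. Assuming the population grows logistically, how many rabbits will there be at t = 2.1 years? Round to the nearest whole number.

A = (K − N₀)/N₀ = (12800 − 236)/236 = 53.237.
N(t) = K/(1 + A·e^(−rt)) = 12800/(1 + 53.237×e^(−0.522×2.1)).
e^(−1.096) = 0.33414; denominator = 1 + 53.237×0.33414 = 18.789.
N = 12800/18.789 = 681.263.

681 rabbits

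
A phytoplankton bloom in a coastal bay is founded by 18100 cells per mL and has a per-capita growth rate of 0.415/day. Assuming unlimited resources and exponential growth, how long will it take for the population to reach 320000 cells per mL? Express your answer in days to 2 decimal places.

6.92 days

Set N₀·e^(rt) = 320000: e^(0.415·t) = 320000/18100 = 17.68.
0.415·t = ln(17.68) = 2.8724, so t = 2.8724/0.415 = 6.9215.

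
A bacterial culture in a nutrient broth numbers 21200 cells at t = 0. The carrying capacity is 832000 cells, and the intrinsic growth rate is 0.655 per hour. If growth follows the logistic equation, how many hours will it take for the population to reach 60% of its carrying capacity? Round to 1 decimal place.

A = (K − N₀)/N₀ = (832000 − 21200)/21200 = 38.245.
Solve 832000/(1 + 38.245·e^(−0.655t)) = 499200: 1 + 38.245·e^(−0.655t) = 1.6667, so e^(−0.655t) = 0.0174313.
−0.655·t = ln(0.0174313) = -4.0495, so t = 4.0495/0.655 = 6.1824.

6.2 hours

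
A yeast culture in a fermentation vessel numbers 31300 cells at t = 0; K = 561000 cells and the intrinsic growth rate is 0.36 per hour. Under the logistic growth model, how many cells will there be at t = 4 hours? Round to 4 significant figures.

A = (K − N₀)/N₀ = (561000 − 31300)/31300 = 16.923.
N(t) = K/(1 + A·e^(−rt)) = 561000/(1 + 16.923×e^(−0.36×4)).
e^(−1.44) = 0.23693; denominator = 1 + 16.923×0.23693 = 5.0096.
N = 561000/5.0096 = 111985.

112000 cells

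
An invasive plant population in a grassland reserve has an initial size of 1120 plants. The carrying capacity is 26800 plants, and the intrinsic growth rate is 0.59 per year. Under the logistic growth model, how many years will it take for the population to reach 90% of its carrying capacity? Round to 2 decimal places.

9.03 years

A = (K − N₀)/N₀ = (26800 − 1120)/1120 = 22.929.
Solve 26800/(1 + 22.929·e^(−0.59t)) = 24120: 1 + 22.929·e^(−0.59t) = 1.1111, so e^(−0.59t) = 0.00484597.
−0.59·t = ln(0.00484597) = -5.3296, so t = 5.3296/0.59 = 9.0332.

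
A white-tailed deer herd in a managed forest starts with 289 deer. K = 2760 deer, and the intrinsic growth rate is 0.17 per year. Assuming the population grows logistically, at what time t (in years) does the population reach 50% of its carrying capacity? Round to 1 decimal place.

A = (K − N₀)/N₀ = (2760 − 289)/289 = 8.5502.
Solve 2760/(1 + 8.5502·e^(−0.17t)) = 1380: 1 + 8.5502·e^(−0.17t) = 2, so e^(−0.17t) = 0.116957.
−0.17·t = ln(0.116957) = -2.146, so t = 2.146/0.17 = 12.623.

12.6 years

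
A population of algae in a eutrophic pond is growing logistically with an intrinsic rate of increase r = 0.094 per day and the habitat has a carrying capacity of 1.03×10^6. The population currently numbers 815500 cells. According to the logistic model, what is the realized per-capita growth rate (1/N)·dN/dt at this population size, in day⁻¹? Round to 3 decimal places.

(1/N)·dN/dt = r(1 − N/K) = 0.094 × (1 − 815500/1.03×10^6).
= 0.094 × 0.20825 = 0.019576.

0.020 per day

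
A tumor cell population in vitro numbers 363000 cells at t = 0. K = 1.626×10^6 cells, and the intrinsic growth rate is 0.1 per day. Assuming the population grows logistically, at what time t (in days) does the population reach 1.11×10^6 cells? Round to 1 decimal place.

20.1 days

A = (K − N₀)/N₀ = (1.626×10^6 − 363000)/363000 = 3.4793.
Solve 1.626×10^6/(1 + 3.4793·e^(−0.1t)) = 1.11×10^6: 1 + 3.4793·e^(−0.1t) = 1.4649, so e^(−0.1t) = 0.133607.
−0.1·t = ln(0.133607) = -2.0129, so t = 2.0129/0.1 = 20.129.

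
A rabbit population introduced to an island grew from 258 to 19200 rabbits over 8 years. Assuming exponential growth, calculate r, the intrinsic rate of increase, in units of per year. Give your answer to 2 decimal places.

From N(t) = N₀·e^(rt): e^(r·8) = 19200/258 = 74.419.
r·8 = ln(74.419) = 4.3097, so r = 4.3097/8 = 0.53871.

0.54 per year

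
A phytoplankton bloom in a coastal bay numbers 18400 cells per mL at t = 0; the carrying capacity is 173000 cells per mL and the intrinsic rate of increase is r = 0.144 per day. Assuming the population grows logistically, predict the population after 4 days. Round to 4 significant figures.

30230 cells per mL

A = (K − N₀)/N₀ = (173000 − 18400)/18400 = 8.4022.
N(t) = K/(1 + A·e^(−rt)) = 173000/(1 + 8.4022×e^(−0.144×4)).
e^(−0.576) = 0.56214; denominator = 1 + 8.4022×0.56214 = 5.7232.
N = 173000/5.7232 = 30227.7.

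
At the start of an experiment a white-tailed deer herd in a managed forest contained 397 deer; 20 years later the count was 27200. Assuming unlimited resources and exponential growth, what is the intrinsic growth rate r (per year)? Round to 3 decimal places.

0.211 per year

From N(t) = N₀·e^(rt): e^(r·20) = 27200/397 = 68.514.
r·20 = ln(68.514) = 4.227, so r = 4.227/20 = 0.21135.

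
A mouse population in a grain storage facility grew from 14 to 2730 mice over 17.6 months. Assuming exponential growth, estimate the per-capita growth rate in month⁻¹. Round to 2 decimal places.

From N(t) = N₀·e^(rt): e^(r·17.6) = 2730/14 = 195.
r·17.6 = ln(195) = 5.273, so r = 5.273/17.6 = 0.2996.

0.30 per month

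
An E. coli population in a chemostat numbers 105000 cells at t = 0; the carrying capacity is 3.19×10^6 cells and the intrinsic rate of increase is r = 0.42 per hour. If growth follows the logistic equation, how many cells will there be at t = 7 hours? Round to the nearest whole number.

A = (K − N₀)/N₀ = (3.19×10^6 − 105000)/105000 = 29.381.
N(t) = K/(1 + A·e^(−rt)) = 3.19×10^6/(1 + 29.381×e^(−0.42×7)).
e^(−2.94) = 0.052866; denominator = 1 + 29.381×0.052866 = 2.5532.
N = 3.19×10^6/2.5532 = 1.24939×10^6.

1249390 cells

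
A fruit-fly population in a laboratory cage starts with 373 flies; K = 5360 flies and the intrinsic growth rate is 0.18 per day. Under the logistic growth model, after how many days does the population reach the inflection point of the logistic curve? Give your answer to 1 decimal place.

14.4 days

Logistic growth is fastest at N = K/2 = 2680.
A = (K − N₀)/N₀ = 13.37. Set K/(1 + A·e^(−rt)) = K/2 → A·e^(−rt) = 1.
e^(−0.18t) = 1/13.37 = 0.0747945, so t = ln(13.37)/0.18 = 2.593/0.18 = 14.406.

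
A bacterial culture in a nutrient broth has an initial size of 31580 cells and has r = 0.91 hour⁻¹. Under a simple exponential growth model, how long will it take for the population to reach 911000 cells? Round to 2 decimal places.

Set N₀·e^(rt) = 911000: e^(0.91·t) = 911000/31580 = 28.847.
0.91·t = ln(28.847) = 3.362, so t = 3.362/0.91 = 3.6945.

3.69 hours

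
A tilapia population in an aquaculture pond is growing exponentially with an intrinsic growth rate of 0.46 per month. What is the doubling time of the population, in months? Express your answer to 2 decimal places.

Doubling time t_d = ln(2)/r = 0.6931/0.46 = 1.5068.

1.51 months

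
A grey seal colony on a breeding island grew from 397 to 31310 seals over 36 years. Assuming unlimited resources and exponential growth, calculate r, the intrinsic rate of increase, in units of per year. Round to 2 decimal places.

0.12 per year

From N(t) = N₀·e^(rt): e^(r·36) = 31310/397 = 78.866.
r·36 = ln(78.866) = 4.3678, so r = 4.3678/36 = 0.12133.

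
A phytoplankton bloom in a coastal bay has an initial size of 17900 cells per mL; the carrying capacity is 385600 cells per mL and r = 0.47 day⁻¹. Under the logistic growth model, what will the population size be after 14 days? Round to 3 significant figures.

375000 cells per mL

A = (K − N₀)/N₀ = (385600 − 17900)/17900 = 20.542.
N(t) = K/(1 + A·e^(−rt)) = 385600/(1 + 20.542×e^(−0.47×14)).
e^(−6.58) = 0.0013878; denominator = 1 + 20.542×0.0013878 = 1.0285.
N = 385600/1.0285 = 374912.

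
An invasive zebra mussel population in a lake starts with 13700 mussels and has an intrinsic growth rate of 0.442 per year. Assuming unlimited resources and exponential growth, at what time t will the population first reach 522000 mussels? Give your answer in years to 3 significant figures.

8.24 years

Set N₀·e^(rt) = 522000: e^(0.442·t) = 522000/13700 = 38.102.
0.442·t = ln(38.102) = 3.6403, so t = 3.6403/0.442 = 8.2359.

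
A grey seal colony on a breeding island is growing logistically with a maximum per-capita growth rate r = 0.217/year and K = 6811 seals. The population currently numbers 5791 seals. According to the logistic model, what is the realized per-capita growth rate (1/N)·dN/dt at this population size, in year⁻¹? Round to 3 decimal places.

0.032 per year

(1/N)·dN/dt = r(1 − N/K) = 0.217 × (1 − 5791/6811).
= 0.217 × 0.14976 = 0.032497.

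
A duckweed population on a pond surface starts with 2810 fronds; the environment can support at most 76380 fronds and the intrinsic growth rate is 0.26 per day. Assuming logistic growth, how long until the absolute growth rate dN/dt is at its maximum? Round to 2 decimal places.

Logistic growth is fastest at N = K/2 = 38190.
A = (K − N₀)/N₀ = 26.181. Set K/(1 + A·e^(−rt)) = K/2 → A·e^(−rt) = 1.
e^(−0.26t) = 1/26.181 = 0.0381949, so t = ln(26.181)/0.26 = 3.2651/0.26 = 12.558.

12.56 days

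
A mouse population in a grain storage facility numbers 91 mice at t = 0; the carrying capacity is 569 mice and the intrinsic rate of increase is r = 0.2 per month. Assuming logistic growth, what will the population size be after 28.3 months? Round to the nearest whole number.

A = (K − N₀)/N₀ = (569 − 91)/91 = 5.2527.
N(t) = K/(1 + A·e^(−rt)) = 569/(1 + 5.2527×e^(−0.2×28.3)).
e^(−5.66) = 0.0034825; denominator = 1 + 5.2527×0.0034825 = 1.0183.
N = 569/1.0183 = 558.778.

559 mice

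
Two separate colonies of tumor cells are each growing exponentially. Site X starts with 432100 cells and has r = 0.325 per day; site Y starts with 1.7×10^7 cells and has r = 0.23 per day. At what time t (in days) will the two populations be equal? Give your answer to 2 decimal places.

38.66 days

Set 432100·e^(0.325t) = 1.7×10^7·e^(0.23t).
e^((0.325 − 0.23)t) = 1.7×10^7/432100 → e^(0.095·t) = 39.343.
0.095·t = ln(39.343) = 3.6723, so t = 3.6723/0.095 = 38.656.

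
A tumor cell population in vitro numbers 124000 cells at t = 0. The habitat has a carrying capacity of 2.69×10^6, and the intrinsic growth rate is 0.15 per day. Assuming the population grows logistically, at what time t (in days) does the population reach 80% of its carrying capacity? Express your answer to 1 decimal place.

29.4 days

A = (K − N₀)/N₀ = (2.69×10^6 − 124000)/124000 = 20.694.
Solve 2.69×10^6/(1 + 20.694·e^(−0.15t)) = 2.152×10^6: 1 + 20.694·e^(−0.15t) = 1.25, so e^(−0.15t) = 0.0120811.
−0.15·t = ln(0.0120811) = -4.4161, so t = 4.4161/0.15 = 29.441.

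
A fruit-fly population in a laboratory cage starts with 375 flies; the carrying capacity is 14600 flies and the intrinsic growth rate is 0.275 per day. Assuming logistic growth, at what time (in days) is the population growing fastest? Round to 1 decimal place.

Logistic growth is fastest at N = K/2 = 7300.
A = (K − N₀)/N₀ = 37.933. Set K/(1 + A·e^(−rt)) = K/2 → A·e^(−rt) = 1.
e^(−0.275t) = 1/37.933 = 0.026362, so t = ln(37.933)/0.275 = 3.6358/0.275 = 13.221.

13.2 days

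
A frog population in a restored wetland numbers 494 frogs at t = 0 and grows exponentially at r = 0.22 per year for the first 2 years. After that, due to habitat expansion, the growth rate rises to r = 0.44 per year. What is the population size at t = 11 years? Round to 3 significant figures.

40200 frogs

Phase 1: N(2) = 494·e^(0.22×2) = 494·e^0.44 = 767.037.
Phase 2 runs for 11 − 2 = 9 years at r = 0.44.
N(11) = 767.037·e^(0.44×9) = 767.037·e^3.96 = 40236.7.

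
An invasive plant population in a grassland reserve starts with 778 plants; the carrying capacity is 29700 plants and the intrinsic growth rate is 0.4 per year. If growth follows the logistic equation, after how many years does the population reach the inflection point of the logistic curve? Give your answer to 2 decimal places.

9.04 years

Logistic growth is fastest at N = K/2 = 14850.
A = (K − N₀)/N₀ = 37.175. Set K/(1 + A·e^(−rt)) = K/2 → A·e^(−rt) = 1.
e^(−0.4t) = 1/37.175 = 0.0268999, so t = ln(37.175)/0.4 = 3.6156/0.4 = 9.0391.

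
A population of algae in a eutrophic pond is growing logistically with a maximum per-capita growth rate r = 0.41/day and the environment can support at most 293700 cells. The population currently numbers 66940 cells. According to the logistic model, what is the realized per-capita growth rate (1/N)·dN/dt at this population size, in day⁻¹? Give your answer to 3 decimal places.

0.317 per day

(1/N)·dN/dt = r(1 − N/K) = 0.41 × (1 − 66940/293700).
= 0.41 × 0.77208 = 0.31655.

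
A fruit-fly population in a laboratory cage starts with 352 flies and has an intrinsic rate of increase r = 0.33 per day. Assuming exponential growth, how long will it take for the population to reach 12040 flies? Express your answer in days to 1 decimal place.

Set N₀·e^(rt) = 12040: e^(0.33·t) = 12040/352 = 34.205.
0.33·t = ln(34.205) = 3.5324, so t = 3.5324/0.33 = 10.704.

10.7 days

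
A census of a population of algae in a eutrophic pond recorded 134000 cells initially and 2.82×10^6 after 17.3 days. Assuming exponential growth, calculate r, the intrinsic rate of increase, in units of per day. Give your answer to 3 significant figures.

From N(t) = N₀·e^(rt): e^(r·17.3) = 2.82×10^6/134000 = 21.045.
r·17.3 = ln(21.045) = 3.0467, so r = 3.0467/17.3 = 0.17611.

0.176 per day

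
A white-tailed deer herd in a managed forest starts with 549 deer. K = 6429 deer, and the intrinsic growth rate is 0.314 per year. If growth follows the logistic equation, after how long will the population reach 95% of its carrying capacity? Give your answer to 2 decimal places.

16.93 years

A = (K − N₀)/N₀ = (6429 − 549)/549 = 10.71.
Solve 6429/(1 + 10.71·e^(−0.314t)) = 6107.55: 1 + 10.71·e^(−0.314t) = 1.0526, so e^(−0.314t) = 0.00491407.
−0.314·t = ln(0.00491407) = -5.3157, so t = 5.3157/0.314 = 16.929.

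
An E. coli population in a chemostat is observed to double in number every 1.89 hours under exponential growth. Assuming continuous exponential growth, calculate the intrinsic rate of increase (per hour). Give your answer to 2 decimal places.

r = ln(2)/t_d = 0.6931/1.89 = 0.36674.

0.37 per hour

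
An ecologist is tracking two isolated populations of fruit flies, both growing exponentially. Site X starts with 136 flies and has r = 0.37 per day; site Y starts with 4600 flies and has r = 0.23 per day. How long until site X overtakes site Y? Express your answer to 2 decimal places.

Set 136·e^(0.37t) = 4600·e^(0.23t).
e^((0.37 − 0.23)t) = 4600/136 → e^(0.14·t) = 33.824.
0.14·t = ln(33.824) = 3.5212, so t = 3.5212/0.14 = 25.151.

25.15 days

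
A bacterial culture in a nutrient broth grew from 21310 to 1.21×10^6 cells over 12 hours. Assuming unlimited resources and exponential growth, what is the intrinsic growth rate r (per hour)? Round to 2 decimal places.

0.34 per hour

From N(t) = N₀·e^(rt): e^(r·12) = 1.21×10^6/21310 = 56.781.
r·12 = ln(56.781) = 4.0392, so r = 4.0392/12 = 0.3366.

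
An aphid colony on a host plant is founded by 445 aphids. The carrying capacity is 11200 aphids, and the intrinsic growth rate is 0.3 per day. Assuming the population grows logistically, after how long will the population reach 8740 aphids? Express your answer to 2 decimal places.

14.84 days

A = (K − N₀)/N₀ = (11200 − 445)/445 = 24.169.
Solve 11200/(1 + 24.169·e^(−0.3t)) = 8740: 1 + 24.169·e^(−0.3t) = 1.2815, so e^(−0.3t) = 0.0116459.
−0.3·t = ln(0.0116459) = -4.4528, so t = 4.4528/0.3 = 14.843.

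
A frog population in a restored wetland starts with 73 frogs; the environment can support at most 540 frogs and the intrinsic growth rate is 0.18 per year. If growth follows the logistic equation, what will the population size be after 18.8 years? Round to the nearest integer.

A = (K − N₀)/N₀ = (540 − 73)/73 = 6.3973.
N(t) = K/(1 + A·e^(−rt)) = 540/(1 + 6.3973×e^(−0.18×18.8)).
e^(−3.384) = 0.033912; denominator = 1 + 6.3973×0.033912 = 1.2169.
N = 540/1.2169 = 443.736.

444 frogs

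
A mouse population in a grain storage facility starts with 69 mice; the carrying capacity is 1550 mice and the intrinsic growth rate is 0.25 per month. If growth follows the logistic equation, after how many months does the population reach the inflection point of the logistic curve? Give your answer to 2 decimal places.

12.27 months

Logistic growth is fastest at N = K/2 = 775.
A = (K − N₀)/N₀ = 21.464. Set K/(1 + A·e^(−rt)) = K/2 → A·e^(−rt) = 1.
e^(−0.25t) = 1/21.464 = 0.0465901, so t = ln(21.464)/0.25 = 3.0664/0.25 = 12.265.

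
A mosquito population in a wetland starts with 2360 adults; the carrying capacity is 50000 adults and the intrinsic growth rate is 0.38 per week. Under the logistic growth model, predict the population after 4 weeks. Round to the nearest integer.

9234 adults

A = (K − N₀)/N₀ = (50000 − 2360)/2360 = 20.186.
N(t) = K/(1 + A·e^(−rt)) = 50000/(1 + 20.186×e^(−0.38×4)).
e^(−1.52) = 0.21871; denominator = 1 + 20.186×0.21871 = 5.415.
N = 50000/5.415 = 9233.59.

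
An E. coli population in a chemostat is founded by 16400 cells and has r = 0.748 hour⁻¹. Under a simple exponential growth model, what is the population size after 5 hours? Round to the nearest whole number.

N(t) = N₀·e^(rt) = 16400 × e^(0.748×5) = 16400 × e^3.74.
e^3.74 ≈ 42.098, so N ≈ 16400 × 42.098 = 690407.

690407 cells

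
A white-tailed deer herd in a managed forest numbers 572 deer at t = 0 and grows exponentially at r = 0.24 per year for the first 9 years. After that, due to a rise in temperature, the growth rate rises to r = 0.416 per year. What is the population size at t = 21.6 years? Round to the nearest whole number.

Phase 1: N(9) = 572·e^(0.24×9) = 572·e^2.16 = 4959.89.
Phase 2 runs for 21.6 − 9 = 12.6 years at r = 0.416.
N(21.6) = 4959.89·e^(0.416×12.6) = 4959.89·e^5.242 = 937282.

937282 deer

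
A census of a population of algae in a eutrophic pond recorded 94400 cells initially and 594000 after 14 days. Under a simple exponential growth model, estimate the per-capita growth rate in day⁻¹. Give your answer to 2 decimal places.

0.13 per day

From N(t) = N₀·e^(rt): e^(r·14) = 594000/94400 = 6.2924.
r·14 = ln(6.2924) = 1.8393, so r = 1.8393/14 = 0.13138.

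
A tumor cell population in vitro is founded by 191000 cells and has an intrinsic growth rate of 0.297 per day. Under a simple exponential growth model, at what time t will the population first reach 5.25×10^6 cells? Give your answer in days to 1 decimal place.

11.2 days

Set N₀·e^(rt) = 5.25×10^6: e^(0.297·t) = 5.25×10^6/191000 = 27.487.
0.297·t = ln(27.487) = 3.3137, so t = 3.3137/0.297 = 11.157.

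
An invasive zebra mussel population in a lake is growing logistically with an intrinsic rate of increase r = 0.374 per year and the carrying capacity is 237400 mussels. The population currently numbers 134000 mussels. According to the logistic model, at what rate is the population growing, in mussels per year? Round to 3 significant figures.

dN/dt = rN(1 − N/K) = 0.374 × 134000 × (1 − 134000/237400).
1 − 134000/237400 = 0.43555; dN/dt = 0.374 × 134000 × 0.43555 = 21828.

21800 mussels per year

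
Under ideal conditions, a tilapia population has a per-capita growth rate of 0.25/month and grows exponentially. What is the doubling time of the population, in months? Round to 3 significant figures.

2.77 months

Doubling time t_d = ln(2)/r = 0.6931/0.25 = 2.7726.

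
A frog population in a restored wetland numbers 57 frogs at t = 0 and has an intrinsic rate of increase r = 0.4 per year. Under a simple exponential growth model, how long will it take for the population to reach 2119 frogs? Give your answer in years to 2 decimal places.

Set N₀·e^(rt) = 2119: e^(0.4·t) = 2119/57 = 37.175.
0.4·t = ln(37.175) = 3.6156, so t = 3.6156/0.4 = 9.0391.

9.04 years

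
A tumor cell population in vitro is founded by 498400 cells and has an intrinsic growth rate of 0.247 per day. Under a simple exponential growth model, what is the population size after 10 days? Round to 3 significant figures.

5890000 cells

N(t) = N₀·e^(rt) = 498400 × e^(0.247×10) = 498400 × e^2.47.
e^2.47 ≈ 11.822, so N ≈ 498400 × 11.822 = 5.892308×10^6.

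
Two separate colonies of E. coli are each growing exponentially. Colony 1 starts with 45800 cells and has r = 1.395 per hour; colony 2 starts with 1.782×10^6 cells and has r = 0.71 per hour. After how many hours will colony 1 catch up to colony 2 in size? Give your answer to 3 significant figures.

5.34 hours

Set 45800·e^(1.395t) = 1.782×10^6·e^(0.71t).
e^((1.395 − 0.71)t) = 1.782×10^6/45800 → e^(0.685·t) = 38.908.
0.685·t = ln(38.908) = 3.6612, so t = 3.6612/0.685 = 5.3448.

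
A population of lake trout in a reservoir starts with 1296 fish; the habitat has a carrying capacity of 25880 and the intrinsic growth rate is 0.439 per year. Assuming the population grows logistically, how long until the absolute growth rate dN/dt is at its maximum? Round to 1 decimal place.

Logistic growth is fastest at N = K/2 = 12940.
A = (K − N₀)/N₀ = 18.969. Set K/(1 + A·e^(−rt)) = K/2 → A·e^(−rt) = 1.
e^(−0.439t) = 1/18.969 = 0.0527172, so t = ln(18.969)/0.439 = 2.9428/0.439 = 6.7034.

6.7 years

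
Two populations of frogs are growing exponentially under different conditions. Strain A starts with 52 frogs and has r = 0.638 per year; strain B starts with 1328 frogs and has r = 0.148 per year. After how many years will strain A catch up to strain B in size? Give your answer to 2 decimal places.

Set 52·e^(0.638t) = 1328·e^(0.148t).
e^((0.638 − 0.148)t) = 1328/52 → e^(0.49·t) = 25.538.
0.49·t = ln(25.538) = 3.2402, so t = 3.2402/0.49 = 6.6126.

6.61 years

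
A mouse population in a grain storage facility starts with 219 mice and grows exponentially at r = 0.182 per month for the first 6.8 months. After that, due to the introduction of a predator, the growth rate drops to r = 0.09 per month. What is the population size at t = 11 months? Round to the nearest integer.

1102 mice

Phase 1: N(6.8) = 219·e^(0.182×6.8) = 219·e^1.238 = 754.965.
Phase 2 runs for 11 − 6.8 = 4.2 months at r = 0.09.
N(11) = 754.965·e^(0.09×4.2) = 754.965·e^0.378 = 1101.77.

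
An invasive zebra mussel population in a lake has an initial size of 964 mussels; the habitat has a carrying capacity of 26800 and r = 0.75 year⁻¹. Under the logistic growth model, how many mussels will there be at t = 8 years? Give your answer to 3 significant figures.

25100 mussels

A = (K − N₀)/N₀ = (26800 − 964)/964 = 26.801.
N(t) = K/(1 + A·e^(−rt)) = 26800/(1 + 26.801×e^(−0.75×8)).
e^(−6) = 0.0024788; denominator = 1 + 26.801×0.0024788 = 1.0664.
N = 26800/1.0664 = 25130.5.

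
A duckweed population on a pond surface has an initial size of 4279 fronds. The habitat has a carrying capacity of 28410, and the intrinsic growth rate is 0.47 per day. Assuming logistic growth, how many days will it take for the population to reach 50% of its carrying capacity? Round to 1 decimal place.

3.7 days

A = (K − N₀)/N₀ = (28410 − 4279)/4279 = 5.6394.
Solve 28410/(1 + 5.6394·e^(−0.47t)) = 14205: 1 + 5.6394·e^(−0.47t) = 2, so e^(−0.47t) = 0.177324.
−0.47·t = ln(0.177324) = -1.7298, so t = 1.7298/0.47 = 3.6804.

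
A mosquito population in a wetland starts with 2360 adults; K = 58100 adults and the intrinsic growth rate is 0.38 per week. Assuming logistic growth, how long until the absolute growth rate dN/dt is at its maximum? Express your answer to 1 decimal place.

8.3 weeks

Logistic growth is fastest at N = K/2 = 29050.
A = (K − N₀)/N₀ = 23.619. Set K/(1 + A·e^(−rt)) = K/2 → A·e^(−rt) = 1.
e^(−0.38t) = 1/23.619 = 0.0423394, so t = ln(23.619)/0.38 = 3.162/0.38 = 8.3211.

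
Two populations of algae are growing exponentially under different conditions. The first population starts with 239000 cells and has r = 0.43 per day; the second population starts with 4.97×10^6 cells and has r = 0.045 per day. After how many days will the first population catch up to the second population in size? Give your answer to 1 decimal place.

7.9 days

Set 239000·e^(0.43t) = 4.97×10^6·e^(0.045t).
e^((0.43 − 0.045)t) = 4.97×10^6/239000 → e^(0.385·t) = 20.795.
0.385·t = ln(20.795) = 3.0347, so t = 3.0347/0.385 = 7.8824.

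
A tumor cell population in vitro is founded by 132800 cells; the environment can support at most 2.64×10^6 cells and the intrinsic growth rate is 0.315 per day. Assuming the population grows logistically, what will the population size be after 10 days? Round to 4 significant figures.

A = (K − N₀)/N₀ = (2.64×10^6 − 132800)/132800 = 18.88.
N(t) = K/(1 + A·e^(−rt)) = 2.64×10^6/(1 + 18.88×e^(−0.315×10)).
e^(−3.15) = 0.042852; denominator = 1 + 18.88×0.042852 = 1.809.
N = 2.64×10^6/1.809 = 1.459348×10^6.

1459000 cells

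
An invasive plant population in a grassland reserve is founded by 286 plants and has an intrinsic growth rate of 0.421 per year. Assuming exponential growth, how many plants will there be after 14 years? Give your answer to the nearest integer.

N(t) = N₀·e^(rt) = 286 × e^(0.421×14) = 286 × e^5.894.
e^5.894 ≈ 362.85, so N ≈ 286 × 362.85 = 103776.

103776 plants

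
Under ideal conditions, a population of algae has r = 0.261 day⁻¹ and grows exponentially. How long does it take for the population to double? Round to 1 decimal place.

2.7 days

Doubling time t_d = ln(2)/r = 0.6931/0.261 = 2.6557.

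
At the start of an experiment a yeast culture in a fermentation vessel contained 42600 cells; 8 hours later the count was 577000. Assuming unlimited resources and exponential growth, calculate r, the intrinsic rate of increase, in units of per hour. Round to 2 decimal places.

0.33 per hour

From N(t) = N₀·e^(rt): e^(r·8) = 577000/42600 = 13.545.
r·8 = ln(13.545) = 2.606, so r = 2.606/8 = 0.32575.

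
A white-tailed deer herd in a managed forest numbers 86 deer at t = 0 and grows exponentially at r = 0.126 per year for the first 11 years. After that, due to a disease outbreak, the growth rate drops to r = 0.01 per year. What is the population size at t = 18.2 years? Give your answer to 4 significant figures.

Phase 1: N(11) = 86·e^(0.126×11) = 86·e^1.386 = 343.899.
Phase 2 runs for 18.2 − 11 = 7.2 years at r = 0.01.
N(18.2) = 343.899·e^(0.01×7.2) = 343.899·e^0.072 = 369.573.

369.6 deer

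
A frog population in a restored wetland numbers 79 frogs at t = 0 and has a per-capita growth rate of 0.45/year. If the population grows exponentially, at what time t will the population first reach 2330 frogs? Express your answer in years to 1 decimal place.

7.5 years

Set N₀·e^(rt) = 2330: e^(0.45·t) = 2330/79 = 29.494.
0.45·t = ln(29.494) = 3.3842, so t = 3.3842/0.45 = 7.5204.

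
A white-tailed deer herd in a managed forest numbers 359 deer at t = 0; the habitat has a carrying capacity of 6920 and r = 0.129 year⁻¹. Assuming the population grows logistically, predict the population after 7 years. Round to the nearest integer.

A = (K − N₀)/N₀ = (6920 − 359)/359 = 18.276.
N(t) = K/(1 + A·e^(−rt)) = 6920/(1 + 18.276×e^(−0.129×7)).
e^(−0.903) = 0.40535; denominator = 1 + 18.276×0.40535 = 8.4081.
N = 6920/8.4081 = 823.015.

823 deer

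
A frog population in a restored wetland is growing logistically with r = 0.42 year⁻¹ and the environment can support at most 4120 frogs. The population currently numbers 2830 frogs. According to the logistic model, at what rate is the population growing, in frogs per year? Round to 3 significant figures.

dN/dt = rN(1 − N/K) = 0.42 × 2830 × (1 − 2830/4120).
1 − 2830/4120 = 0.31311; dN/dt = 0.42 × 2830 × 0.31311 = 372.16.

372 frogs per year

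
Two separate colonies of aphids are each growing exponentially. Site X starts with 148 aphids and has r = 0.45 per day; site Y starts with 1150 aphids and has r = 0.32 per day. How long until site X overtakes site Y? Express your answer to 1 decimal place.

15.8 days

Set 148·e^(0.45t) = 1150·e^(0.32t).
e^((0.45 − 0.32)t) = 1150/148 → e^(0.13·t) = 7.7703.
0.13·t = ln(7.7703) = 2.0503, so t = 2.0503/0.13 = 15.772.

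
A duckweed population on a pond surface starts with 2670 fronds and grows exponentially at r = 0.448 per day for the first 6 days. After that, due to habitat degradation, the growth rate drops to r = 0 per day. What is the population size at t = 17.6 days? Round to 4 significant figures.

Phase 1: N(6) = 2670·e^(0.448×6) = 2670·e^2.688 = 39255.
Phase 2 runs for 17.6 − 6 = 11.6 days at r = 0.
N(17.6) = 39255·e^(0×11.6) = 39255·e^0 = 39255.

39250 fronds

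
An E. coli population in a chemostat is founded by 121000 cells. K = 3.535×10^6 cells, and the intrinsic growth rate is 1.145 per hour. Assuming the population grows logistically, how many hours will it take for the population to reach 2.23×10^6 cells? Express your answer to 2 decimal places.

A = (K − N₀)/N₀ = (3.535×10^6 − 121000)/121000 = 28.215.
Solve 3.535×10^6/(1 + 28.215·e^(−1.145t)) = 2.23×10^6: 1 + 28.215·e^(−1.145t) = 1.5852, so e^(−1.145t) = 0.0207409.
−1.145·t = ln(0.0207409) = -3.8756, so t = 3.8756/1.145 = 3.3848.

3.38 hours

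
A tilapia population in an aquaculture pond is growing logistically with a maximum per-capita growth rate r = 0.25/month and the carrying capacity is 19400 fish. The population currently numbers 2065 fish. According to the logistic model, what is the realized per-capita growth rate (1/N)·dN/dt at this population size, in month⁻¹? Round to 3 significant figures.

(1/N)·dN/dt = r(1 − N/K) = 0.25 × (1 − 2065/19400).
= 0.25 × 0.89356 = 0.22339.

0.223 per month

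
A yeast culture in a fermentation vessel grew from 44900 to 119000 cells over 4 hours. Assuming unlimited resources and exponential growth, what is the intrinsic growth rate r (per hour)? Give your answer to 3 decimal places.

From N(t) = N₀·e^(rt): e^(r·4) = 119000/44900 = 2.6503.
r·4 = ln(2.6503) = 0.97469, so r = 0.97469/4 = 0.24367.

0.244 per hour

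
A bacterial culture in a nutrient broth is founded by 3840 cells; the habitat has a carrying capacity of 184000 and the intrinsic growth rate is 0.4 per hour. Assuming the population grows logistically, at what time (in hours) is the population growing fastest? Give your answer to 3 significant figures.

9.62 hours

Logistic growth is fastest at N = K/2 = 92000.
A = (K − N₀)/N₀ = 46.917. Set K/(1 + A·e^(−rt)) = K/2 → A·e^(−rt) = 1.
e^(−0.4t) = 1/46.917 = 0.0213144, so t = ln(46.917)/0.4 = 3.8484/0.4 = 9.6209.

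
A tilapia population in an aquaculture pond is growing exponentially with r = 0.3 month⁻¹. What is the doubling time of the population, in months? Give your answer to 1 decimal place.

Doubling time t_d = ln(2)/r = 0.6931/0.3 = 2.3105.

2.3 months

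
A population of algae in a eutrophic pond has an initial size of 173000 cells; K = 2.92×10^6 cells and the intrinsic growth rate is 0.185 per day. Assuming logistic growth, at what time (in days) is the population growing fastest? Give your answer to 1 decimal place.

14.9 days

Logistic growth is fastest at N = K/2 = 1.46×10^6.
A = (K − N₀)/N₀ = 15.879. Set K/(1 + A·e^(−rt)) = K/2 → A·e^(−rt) = 1.
e^(−0.185t) = 1/15.879 = 0.0629778, so t = ln(15.879)/0.185 = 2.765/0.185 = 14.946.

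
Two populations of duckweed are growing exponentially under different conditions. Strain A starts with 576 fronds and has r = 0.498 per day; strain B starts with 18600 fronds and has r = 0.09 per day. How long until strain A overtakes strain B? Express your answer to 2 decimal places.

8.52 days

Set 576·e^(0.498t) = 18600·e^(0.09t).
e^((0.498 − 0.09)t) = 18600/576 → e^(0.408·t) = 32.292.
0.408·t = ln(32.292) = 3.4748, so t = 3.4748/0.408 = 8.5167.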